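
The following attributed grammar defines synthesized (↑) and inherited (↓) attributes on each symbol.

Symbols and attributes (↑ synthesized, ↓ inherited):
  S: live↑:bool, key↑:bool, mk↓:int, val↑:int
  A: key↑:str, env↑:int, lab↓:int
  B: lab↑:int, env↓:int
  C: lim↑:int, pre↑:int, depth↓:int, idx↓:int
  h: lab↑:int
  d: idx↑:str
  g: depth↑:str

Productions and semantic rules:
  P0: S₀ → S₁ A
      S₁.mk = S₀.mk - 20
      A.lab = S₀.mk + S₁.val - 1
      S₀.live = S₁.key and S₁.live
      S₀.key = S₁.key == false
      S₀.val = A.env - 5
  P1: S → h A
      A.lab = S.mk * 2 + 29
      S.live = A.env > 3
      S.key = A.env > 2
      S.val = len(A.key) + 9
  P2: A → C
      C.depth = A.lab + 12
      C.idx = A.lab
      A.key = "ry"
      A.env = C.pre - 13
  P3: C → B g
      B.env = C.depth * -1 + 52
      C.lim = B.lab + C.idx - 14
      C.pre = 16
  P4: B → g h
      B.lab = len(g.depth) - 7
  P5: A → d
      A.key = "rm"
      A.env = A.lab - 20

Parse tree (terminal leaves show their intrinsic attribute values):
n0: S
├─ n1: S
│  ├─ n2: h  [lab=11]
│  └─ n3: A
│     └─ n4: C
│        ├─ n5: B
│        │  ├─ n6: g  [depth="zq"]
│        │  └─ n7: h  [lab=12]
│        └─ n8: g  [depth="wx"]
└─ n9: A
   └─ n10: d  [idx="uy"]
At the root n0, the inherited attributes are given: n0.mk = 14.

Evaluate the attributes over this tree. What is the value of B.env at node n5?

1. n0.mk = 14  [given at root]
2. n1.mk = -6  [S₀.mk - 20]
3. n2.lab = 11  [terminal]
4. n3.lab = 17  [S.mk * 2 + 29]
5. n4.depth = 29  [A.lab + 12]
6. n4.idx = 17  [A.lab]
7. n5.env = 23  [C.depth * -1 + 52]
8. n6.depth = "zq"  [terminal]
9. n7.lab = 12  [terminal]
10. n5.lab = -5  [len(g.depth) - 7]
11. n8.depth = "wx"  [terminal]
12. n4.lim = -2  [B.lab + C.idx - 14]
13. n4.pre = 16  [16]
14. n3.key = "ry"  ["ry"]
15. n3.env = 3  [C.pre - 13]
16. n1.live = false  [A.env > 3]
17. n1.key = true  [A.env > 2]
18. n1.val = 11  [len(A.key) + 9]
19. n9.lab = 24  [S₀.mk + S₁.val - 1]
20. n10.idx = "uy"  [terminal]
21. n9.key = "rm"  ["rm"]
22. n9.env = 4  [A.lab - 20]
23. n0.live = false  [S₁.key and S₁.live]
24. n0.key = false  [S₁.key == false]
25. n0.val = -1  [A.env - 5]

23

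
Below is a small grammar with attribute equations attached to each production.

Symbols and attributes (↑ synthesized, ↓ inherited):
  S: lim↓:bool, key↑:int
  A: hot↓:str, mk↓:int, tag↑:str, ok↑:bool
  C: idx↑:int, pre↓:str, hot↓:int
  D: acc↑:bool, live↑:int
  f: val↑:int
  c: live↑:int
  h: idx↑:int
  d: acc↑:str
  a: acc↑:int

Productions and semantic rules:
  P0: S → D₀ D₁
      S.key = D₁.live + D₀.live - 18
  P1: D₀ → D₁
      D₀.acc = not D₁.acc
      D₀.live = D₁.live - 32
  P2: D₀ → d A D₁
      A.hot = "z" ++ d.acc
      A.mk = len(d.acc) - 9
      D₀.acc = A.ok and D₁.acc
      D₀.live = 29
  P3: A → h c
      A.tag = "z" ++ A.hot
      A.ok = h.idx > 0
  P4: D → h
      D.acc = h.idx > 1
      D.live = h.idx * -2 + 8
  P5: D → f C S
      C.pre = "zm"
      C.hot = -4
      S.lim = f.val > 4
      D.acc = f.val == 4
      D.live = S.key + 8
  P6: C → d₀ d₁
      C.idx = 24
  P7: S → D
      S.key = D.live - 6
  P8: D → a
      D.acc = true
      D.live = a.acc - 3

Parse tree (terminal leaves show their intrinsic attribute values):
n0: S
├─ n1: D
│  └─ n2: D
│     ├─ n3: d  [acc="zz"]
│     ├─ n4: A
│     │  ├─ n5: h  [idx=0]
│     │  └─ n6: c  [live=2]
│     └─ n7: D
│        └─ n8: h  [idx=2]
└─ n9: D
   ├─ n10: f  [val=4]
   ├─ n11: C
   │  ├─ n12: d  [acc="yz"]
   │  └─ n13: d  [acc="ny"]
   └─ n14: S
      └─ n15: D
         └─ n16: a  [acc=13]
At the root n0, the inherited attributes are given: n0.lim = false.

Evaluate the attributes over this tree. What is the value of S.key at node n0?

-9

1. n0.lim = false  [given at root]
2. n3.acc = "zz"  [terminal]
3. n4.hot = "zzz"  ["z" ++ d.acc]
4. n4.mk = -7  [len(d.acc) - 9]
5. n5.idx = 0  [terminal]
6. n6.live = 2  [terminal]
7. n4.tag = "zzzz"  ["z" ++ A.hot]
8. n4.ok = false  [h.idx > 0]
9. n8.idx = 2  [terminal]
10. n7.acc = true  [h.idx > 1]
11. n7.live = 4  [h.idx * -2 + 8]
12. n2.acc = false  [A.ok and D₁.acc]
13. n2.live = 29  [29]
14. n1.acc = true  [not D₁.acc]
15. n1.live = -3  [D₁.live - 32]
16. n10.val = 4  [terminal]
17. n11.pre = "zm"  ["zm"]
18. n11.hot = -4  [-4]
19. n12.acc = "yz"  [terminal]
20. n13.acc = "ny"  [terminal]
21. n11.idx = 24  [24]
22. n14.lim = false  [f.val > 4]
23. n16.acc = 13  [terminal]
24. n15.acc = true  [true]
25. n15.live = 10  [a.acc - 3]
26. n14.key = 4  [D.live - 6]
27. n9.acc = true  [f.val == 4]
28. n9.live = 12  [S.key + 8]
29. n0.key = -9  [D₁.live + D₀.live - 18]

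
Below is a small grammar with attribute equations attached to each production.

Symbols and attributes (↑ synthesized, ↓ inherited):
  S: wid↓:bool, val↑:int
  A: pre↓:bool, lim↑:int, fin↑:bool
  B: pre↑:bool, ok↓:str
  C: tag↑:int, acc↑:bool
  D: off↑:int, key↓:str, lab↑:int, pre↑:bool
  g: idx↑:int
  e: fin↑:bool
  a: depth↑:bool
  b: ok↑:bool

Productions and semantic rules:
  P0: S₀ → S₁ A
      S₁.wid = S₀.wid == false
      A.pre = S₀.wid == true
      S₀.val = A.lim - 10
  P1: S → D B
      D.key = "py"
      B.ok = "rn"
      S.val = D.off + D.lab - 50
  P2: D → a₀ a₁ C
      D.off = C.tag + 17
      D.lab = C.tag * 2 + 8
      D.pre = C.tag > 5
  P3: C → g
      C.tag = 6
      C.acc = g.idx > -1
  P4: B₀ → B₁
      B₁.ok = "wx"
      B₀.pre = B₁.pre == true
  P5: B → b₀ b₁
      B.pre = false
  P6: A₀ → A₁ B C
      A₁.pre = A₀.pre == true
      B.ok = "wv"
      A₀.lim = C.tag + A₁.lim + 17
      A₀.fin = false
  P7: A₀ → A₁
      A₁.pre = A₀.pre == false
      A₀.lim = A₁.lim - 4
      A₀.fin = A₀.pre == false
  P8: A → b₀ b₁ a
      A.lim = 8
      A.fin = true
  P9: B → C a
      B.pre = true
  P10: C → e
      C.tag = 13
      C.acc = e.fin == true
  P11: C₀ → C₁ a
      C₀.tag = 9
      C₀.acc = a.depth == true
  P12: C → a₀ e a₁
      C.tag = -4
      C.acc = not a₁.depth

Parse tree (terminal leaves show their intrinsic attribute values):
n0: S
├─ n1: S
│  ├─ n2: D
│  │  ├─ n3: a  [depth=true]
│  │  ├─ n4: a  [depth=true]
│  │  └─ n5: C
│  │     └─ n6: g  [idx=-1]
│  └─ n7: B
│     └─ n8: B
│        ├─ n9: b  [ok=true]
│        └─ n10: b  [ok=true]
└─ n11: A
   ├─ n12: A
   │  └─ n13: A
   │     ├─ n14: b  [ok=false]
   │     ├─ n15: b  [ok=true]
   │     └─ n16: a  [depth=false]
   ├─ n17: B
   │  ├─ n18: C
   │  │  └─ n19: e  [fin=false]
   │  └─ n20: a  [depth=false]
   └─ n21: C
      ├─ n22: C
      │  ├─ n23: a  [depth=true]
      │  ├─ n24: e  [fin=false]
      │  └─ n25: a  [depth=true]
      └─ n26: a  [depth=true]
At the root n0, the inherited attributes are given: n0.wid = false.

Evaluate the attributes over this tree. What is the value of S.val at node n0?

20

1. n0.wid = false  [given at root]
2. n1.wid = true  [S₀.wid == false]
3. n2.key = "py"  ["py"]
4. n3.depth = true  [terminal]
5. n4.depth = true  [terminal]
6. n6.idx = -1  [terminal]
7. n5.tag = 6  [6]
8. n5.acc = false  [g.idx > -1]
9. n2.off = 23  [C.tag + 17]
10. n2.lab = 20  [C.tag * 2 + 8]
11. n2.pre = true  [C.tag > 5]
12. n7.ok = "rn"  ["rn"]
13. n8.ok = "wx"  ["wx"]
14. n9.ok = true  [terminal]
15. n10.ok = true  [terminal]
16. n8.pre = false  [false]
17. n7.pre = false  [B₁.pre == true]
18. n1.val = -7  [D.off + D.lab - 50]
19. n11.pre = false  [S₀.wid == true]
20. n12.pre = false  [A₀.pre == true]
21. n13.pre = true  [A₀.pre == false]
22. n14.ok = false  [terminal]
23. n15.ok = true  [terminal]
24. n16.depth = false  [terminal]
25. n13.lim = 8  [8]
26. n13.fin = true  [true]
27. n12.lim = 4  [A₁.lim - 4]
28. n12.fin = true  [A₀.pre == false]
29. n17.ok = "wv"  ["wv"]
30. n19.fin = false  [terminal]
31. n18.tag = 13  [13]
32. n18.acc = false  [e.fin == true]
33. n20.depth = false  [terminal]
34. n17.pre = true  [true]
35. n23.depth = true  [terminal]
36. n24.fin = false  [terminal]
37. n25.depth = true  [terminal]
38. n22.tag = -4  [-4]
39. n22.acc = false  [not a₁.depth]
40. n26.depth = true  [terminal]
41. n21.tag = 9  [9]
42. n21.acc = true  [a.depth == true]
43. n11.lim = 30  [C.tag + A₁.lim + 17]
44. n11.fin = false  [false]
45. n0.val = 20  [A.lim - 10]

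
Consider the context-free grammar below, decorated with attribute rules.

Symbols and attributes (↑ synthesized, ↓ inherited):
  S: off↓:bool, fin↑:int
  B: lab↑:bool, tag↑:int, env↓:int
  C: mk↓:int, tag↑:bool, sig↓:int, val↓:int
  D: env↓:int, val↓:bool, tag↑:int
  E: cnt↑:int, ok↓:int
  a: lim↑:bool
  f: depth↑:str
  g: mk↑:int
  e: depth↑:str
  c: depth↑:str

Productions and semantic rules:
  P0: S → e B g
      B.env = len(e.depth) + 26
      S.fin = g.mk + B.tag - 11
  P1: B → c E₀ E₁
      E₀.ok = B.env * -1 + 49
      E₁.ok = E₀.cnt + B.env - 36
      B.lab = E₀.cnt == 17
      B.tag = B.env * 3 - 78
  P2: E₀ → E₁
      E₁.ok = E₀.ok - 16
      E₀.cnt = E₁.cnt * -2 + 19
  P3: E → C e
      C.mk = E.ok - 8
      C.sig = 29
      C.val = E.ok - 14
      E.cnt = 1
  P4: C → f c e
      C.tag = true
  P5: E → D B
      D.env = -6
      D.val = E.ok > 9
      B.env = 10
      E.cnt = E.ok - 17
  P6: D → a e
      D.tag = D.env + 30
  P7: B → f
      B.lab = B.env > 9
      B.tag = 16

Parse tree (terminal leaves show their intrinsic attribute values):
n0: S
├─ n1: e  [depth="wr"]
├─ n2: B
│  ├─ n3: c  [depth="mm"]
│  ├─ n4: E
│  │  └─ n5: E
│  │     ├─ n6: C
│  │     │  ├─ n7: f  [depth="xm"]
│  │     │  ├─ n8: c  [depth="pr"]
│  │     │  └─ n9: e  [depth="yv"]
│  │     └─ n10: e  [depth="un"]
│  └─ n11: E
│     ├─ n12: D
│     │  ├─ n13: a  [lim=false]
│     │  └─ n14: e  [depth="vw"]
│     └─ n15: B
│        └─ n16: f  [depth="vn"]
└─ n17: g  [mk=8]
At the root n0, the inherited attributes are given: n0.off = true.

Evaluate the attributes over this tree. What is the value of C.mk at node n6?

1. n0.off = true  [given at root]
2. n1.depth = "wr"  [terminal]
3. n2.env = 28  [len(e.depth) + 26]
4. n3.depth = "mm"  [terminal]
5. n4.ok = 21  [B.env * -1 + 49]
6. n5.ok = 5  [E₀.ok - 16]
7. n6.mk = -3  [E.ok - 8]
8. n6.sig = 29  [29]
9. n6.val = -9  [E.ok - 14]
10. n7.depth = "xm"  [terminal]
11. n8.depth = "pr"  [terminal]
12. n9.depth = "yv"  [terminal]
13. n6.tag = true  [true]
14. n10.depth = "un"  [terminal]
15. n5.cnt = 1  [1]
16. n4.cnt = 17  [E₁.cnt * -2 + 19]
17. n11.ok = 9  [E₀.cnt + B.env - 36]
18. n12.env = -6  [-6]
19. n12.val = false  [E.ok > 9]
20. n13.lim = false  [terminal]
21. n14.depth = "vw"  [terminal]
22. n12.tag = 24  [D.env + 30]
23. n15.env = 10  [10]
24. n16.depth = "vn"  [terminal]
25. n15.lab = true  [B.env > 9]
26. n15.tag = 16  [16]
27. n11.cnt = -8  [E.ok - 17]
28. n2.lab = true  [E₀.cnt == 17]
29. n2.tag = 6  [B.env * 3 - 78]
30. n17.mk = 8  [terminal]
31. n0.fin = 3  [g.mk + B.tag - 11]

-3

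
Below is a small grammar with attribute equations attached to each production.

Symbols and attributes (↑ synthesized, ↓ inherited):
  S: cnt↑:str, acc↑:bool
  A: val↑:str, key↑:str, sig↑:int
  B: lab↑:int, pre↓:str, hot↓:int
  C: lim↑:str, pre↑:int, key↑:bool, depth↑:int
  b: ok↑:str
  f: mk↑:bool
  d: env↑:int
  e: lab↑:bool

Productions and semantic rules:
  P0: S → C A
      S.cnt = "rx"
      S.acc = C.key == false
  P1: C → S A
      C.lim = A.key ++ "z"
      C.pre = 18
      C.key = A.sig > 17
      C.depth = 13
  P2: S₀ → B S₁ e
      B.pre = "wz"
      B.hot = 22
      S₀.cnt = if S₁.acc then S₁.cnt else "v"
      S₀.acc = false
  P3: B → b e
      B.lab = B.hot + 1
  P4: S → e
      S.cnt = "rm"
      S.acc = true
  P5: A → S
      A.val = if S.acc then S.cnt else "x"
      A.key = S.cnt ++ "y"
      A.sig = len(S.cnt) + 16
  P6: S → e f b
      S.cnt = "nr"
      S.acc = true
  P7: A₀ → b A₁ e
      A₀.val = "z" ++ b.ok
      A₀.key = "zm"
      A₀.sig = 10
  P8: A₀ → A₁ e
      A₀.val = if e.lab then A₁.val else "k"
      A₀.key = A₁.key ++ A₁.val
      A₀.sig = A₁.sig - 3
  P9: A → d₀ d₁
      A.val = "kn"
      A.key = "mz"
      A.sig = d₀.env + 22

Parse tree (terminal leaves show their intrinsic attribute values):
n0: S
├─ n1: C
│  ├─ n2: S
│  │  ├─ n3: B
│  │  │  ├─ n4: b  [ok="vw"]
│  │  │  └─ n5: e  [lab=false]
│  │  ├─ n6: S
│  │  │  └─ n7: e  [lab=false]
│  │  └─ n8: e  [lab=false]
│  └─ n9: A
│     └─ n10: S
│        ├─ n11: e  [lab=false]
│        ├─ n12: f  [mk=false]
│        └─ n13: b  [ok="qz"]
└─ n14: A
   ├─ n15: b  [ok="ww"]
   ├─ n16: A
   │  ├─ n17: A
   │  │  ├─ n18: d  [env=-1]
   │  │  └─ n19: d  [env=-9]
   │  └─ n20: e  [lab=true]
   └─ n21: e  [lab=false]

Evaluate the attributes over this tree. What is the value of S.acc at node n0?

false

1. n3.pre = "wz"  ["wz"]
2. n3.hot = 22  [22]
3. n4.ok = "vw"  [terminal]
4. n5.lab = false  [terminal]
5. n3.lab = 23  [B.hot + 1]
6. n7.lab = false  [terminal]
7. n6.cnt = "rm"  ["rm"]
8. n6.acc = true  [true]
9. n8.lab = false  [terminal]
10. n2.cnt = "rm"  [if S₁.acc then S₁.cnt else "v"]
11. n2.acc = false  [false]
12. n11.lab = false  [terminal]
13. n12.mk = false  [terminal]
14. n13.ok = "qz"  [terminal]
15. n10.cnt = "nr"  ["nr"]
16. n10.acc = true  [true]
17. n9.val = "nr"  [if S.acc then S.cnt else "x"]
18. n9.key = "nry"  [S.cnt ++ "y"]
19. n9.sig = 18  [len(S.cnt) + 16]
20. n1.lim = "nryz"  [A.key ++ "z"]
21. n1.pre = 18  [18]
22. n1.key = true  [A.sig > 17]
23. n1.depth = 13  [13]
24. n15.ok = "ww"  [terminal]
25. n18.env = -1  [terminal]
26. n19.env = -9  [terminal]
27. n17.val = "kn"  ["kn"]
28. n17.key = "mz"  ["mz"]
29. n17.sig = 21  [d₀.env + 22]
30. n20.lab = true  [terminal]
31. n16.val = "kn"  [if e.lab then A₁.val else "k"]
32. n16.key = "mzkn"  [A₁.key ++ A₁.val]
33. n16.sig = 18  [A₁.sig - 3]
34. n21.lab = false  [terminal]
35. n14.val = "zww"  ["z" ++ b.ok]
36. n14.key = "zm"  ["zm"]
37. n14.sig = 10  [10]
38. n0.cnt = "rx"  ["rx"]
39. n0.acc = false  [C.key == false]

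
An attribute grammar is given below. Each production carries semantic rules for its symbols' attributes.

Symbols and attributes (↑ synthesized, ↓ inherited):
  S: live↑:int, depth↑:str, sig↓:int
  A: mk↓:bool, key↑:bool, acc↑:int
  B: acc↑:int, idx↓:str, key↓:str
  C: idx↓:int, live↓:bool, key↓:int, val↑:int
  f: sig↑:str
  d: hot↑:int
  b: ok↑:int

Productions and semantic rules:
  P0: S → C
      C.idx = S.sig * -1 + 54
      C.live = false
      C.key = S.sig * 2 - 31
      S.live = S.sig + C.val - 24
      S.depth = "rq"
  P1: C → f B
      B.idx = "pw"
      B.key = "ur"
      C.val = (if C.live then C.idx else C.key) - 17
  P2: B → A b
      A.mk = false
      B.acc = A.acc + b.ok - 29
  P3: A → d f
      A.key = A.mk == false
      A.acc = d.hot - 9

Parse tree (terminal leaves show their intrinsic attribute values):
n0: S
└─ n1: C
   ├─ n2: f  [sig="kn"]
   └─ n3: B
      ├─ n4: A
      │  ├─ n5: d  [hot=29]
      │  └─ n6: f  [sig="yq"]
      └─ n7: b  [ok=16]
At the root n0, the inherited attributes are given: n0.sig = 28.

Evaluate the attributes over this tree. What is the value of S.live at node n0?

12

1. n0.sig = 28  [given at root]
2. n1.idx = 26  [S.sig * -1 + 54]
3. n1.live = false  [false]
4. n1.key = 25  [S.sig * 2 - 31]
5. n2.sig = "kn"  [terminal]
6. n3.idx = "pw"  ["pw"]
7. n3.key = "ur"  ["ur"]
8. n4.mk = false  [false]
9. n5.hot = 29  [terminal]
10. n6.sig = "yq"  [terminal]
11. n4.key = true  [A.mk == false]
12. n4.acc = 20  [d.hot - 9]
13. n7.ok = 16  [terminal]
14. n3.acc = 7  [A.acc + b.ok - 29]
15. n1.val = 8  [(if C.live then C.idx else C.key) - 17]
16. n0.live = 12  [S.sig + C.val - 24]
17. n0.depth = "rq"  ["rq"]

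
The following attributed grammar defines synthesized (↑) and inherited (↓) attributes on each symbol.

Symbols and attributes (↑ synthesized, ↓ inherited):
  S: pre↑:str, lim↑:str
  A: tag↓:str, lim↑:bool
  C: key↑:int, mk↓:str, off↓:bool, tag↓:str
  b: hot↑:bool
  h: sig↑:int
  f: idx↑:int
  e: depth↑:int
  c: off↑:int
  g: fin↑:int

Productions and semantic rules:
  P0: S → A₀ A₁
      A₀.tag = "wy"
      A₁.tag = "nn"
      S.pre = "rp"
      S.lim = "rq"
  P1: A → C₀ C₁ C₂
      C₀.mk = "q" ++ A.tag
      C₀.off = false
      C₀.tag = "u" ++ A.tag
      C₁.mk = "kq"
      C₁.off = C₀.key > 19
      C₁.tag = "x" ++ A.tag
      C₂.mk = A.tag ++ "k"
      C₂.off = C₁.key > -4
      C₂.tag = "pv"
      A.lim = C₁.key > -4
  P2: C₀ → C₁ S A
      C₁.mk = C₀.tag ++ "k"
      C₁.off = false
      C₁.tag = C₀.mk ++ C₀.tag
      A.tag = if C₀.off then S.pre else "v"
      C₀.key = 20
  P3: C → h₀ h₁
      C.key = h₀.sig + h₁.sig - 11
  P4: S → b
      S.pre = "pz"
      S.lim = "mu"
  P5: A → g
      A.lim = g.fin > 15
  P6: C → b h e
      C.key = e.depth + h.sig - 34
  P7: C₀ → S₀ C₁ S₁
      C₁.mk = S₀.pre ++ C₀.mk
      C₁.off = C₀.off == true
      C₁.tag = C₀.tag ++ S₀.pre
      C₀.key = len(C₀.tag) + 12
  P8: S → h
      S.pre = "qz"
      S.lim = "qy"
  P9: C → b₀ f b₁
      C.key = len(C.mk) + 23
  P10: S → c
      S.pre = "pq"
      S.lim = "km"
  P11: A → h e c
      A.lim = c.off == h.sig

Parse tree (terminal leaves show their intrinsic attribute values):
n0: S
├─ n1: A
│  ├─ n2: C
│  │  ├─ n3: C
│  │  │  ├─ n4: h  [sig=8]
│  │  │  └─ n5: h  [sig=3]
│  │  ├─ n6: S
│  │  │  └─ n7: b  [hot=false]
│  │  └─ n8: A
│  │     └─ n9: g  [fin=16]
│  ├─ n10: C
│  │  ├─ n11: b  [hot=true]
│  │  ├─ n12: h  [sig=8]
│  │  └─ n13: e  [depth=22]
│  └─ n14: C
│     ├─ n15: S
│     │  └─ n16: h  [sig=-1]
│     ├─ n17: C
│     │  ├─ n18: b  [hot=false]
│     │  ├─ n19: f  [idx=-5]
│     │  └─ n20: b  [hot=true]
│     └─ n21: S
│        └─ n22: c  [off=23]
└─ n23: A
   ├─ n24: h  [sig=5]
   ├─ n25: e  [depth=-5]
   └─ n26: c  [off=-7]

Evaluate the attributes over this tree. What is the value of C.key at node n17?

1. n1.tag = "wy"  ["wy"]
2. n2.mk = "qwy"  ["q" ++ A.tag]
3. n2.off = false  [false]
4. n2.tag = "uwy"  ["u" ++ A.tag]
5. n3.mk = "uwyk"  [C₀.tag ++ "k"]
6. n3.off = false  [false]
7. n3.tag = "qwyuwy"  [C₀.mk ++ C₀.tag]
8. n4.sig = 8  [terminal]
9. n5.sig = 3  [terminal]
10. n3.key = 0  [h₀.sig + h₁.sig - 11]
11. n7.hot = false  [terminal]
12. n6.pre = "pz"  ["pz"]
13. n6.lim = "mu"  ["mu"]
14. n8.tag = "v"  [if C₀.off then S.pre else "v"]
15. n9.fin = 16  [terminal]
16. n8.lim = true  [g.fin > 15]
17. n2.key = 20  [20]
18. n10.mk = "kq"  ["kq"]
19. n10.off = true  [C₀.key > 19]
20. n10.tag = "xwy"  ["x" ++ A.tag]
21. n11.hot = true  [terminal]
22. n12.sig = 8  [terminal]
23. n13.depth = 22  [terminal]
24. n10.key = -4  [e.depth + h.sig - 34]
25. n14.mk = "wyk"  [A.tag ++ "k"]
26. n14.off = false  [C₁.key > -4]
27. n14.tag = "pv"  ["pv"]
28. n16.sig = -1  [terminal]
29. n15.pre = "qz"  ["qz"]
30. n15.lim = "qy"  ["qy"]
31. n17.mk = "qzwyk"  [S₀.pre ++ C₀.mk]
32. n17.off = false  [C₀.off == true]
33. n17.tag = "pvqz"  [C₀.tag ++ S₀.pre]
34. n18.hot = false  [terminal]
35. n19.idx = -5  [terminal]
36. n20.hot = true  [terminal]
37. n17.key = 28  [len(C.mk) + 23]
38. n22.off = 23  [terminal]
39. n21.pre = "pq"  ["pq"]
40. n21.lim = "km"  ["km"]
41. n14.key = 14  [len(C₀.tag) + 12]
42. n1.lim = false  [C₁.key > -4]
43. n23.tag = "nn"  ["nn"]
44. n24.sig = 5  [terminal]
45. n25.depth = -5  [terminal]
46. n26.off = -7  [terminal]
47. n23.lim = false  [c.off == h.sig]
48. n0.pre = "rp"  ["rp"]
49. n0.lim = "rq"  ["rq"]

28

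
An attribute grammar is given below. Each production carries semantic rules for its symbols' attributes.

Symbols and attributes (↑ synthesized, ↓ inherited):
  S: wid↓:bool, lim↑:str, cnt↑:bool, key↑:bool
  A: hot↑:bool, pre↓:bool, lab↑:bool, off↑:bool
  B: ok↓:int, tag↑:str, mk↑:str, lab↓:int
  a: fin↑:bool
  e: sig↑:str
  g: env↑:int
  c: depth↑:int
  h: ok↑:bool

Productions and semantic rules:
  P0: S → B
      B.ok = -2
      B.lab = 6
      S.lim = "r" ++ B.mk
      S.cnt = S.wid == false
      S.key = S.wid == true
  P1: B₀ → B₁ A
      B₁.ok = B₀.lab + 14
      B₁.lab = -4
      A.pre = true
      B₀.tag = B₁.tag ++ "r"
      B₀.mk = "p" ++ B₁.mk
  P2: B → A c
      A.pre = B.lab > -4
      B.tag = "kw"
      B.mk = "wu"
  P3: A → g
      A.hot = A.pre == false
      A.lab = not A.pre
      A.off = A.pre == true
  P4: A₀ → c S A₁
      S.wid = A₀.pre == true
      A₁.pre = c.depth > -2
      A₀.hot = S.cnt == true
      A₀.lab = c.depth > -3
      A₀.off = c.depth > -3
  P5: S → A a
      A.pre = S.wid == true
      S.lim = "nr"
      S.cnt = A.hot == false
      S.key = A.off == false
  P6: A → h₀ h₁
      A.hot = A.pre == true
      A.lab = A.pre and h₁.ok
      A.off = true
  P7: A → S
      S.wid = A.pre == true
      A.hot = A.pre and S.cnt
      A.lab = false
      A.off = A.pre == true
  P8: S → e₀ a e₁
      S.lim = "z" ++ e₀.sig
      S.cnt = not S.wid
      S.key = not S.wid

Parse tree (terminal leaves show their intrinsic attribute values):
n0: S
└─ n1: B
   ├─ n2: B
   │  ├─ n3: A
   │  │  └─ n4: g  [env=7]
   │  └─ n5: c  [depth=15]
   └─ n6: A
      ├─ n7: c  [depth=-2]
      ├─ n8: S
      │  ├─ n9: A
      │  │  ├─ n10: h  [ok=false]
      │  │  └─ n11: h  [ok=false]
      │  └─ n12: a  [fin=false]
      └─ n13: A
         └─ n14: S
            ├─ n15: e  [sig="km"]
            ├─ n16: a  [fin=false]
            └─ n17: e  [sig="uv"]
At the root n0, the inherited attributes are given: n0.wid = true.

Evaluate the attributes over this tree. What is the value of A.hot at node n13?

1. n0.wid = true  [given at root]
2. n1.ok = -2  [-2]
3. n1.lab = 6  [6]
4. n2.ok = 20  [B₀.lab + 14]
5. n2.lab = -4  [-4]
6. n3.pre = false  [B.lab > -4]
7. n4.env = 7  [terminal]
8. n3.hot = true  [A.pre == false]
9. n3.lab = true  [not A.pre]
10. n3.off = false  [A.pre == true]
11. n5.depth = 15  [terminal]
12. n2.tag = "kw"  ["kw"]
13. n2.mk = "wu"  ["wu"]
14. n6.pre = true  [true]
15. n7.depth = -2  [terminal]
16. n8.wid = true  [A₀.pre == true]
17. n9.pre = true  [S.wid == true]
18. n10.ok = false  [terminal]
19. n11.ok = false  [terminal]
20. n9.hot = true  [A.pre == true]
21. n9.lab = false  [A.pre and h₁.ok]
22. n9.off = true  [true]
23. n12.fin = false  [terminal]
24. n8.lim = "nr"  ["nr"]
25. n8.cnt = false  [A.hot == false]
26. n8.key = false  [A.off == false]
27. n13.pre = false  [c.depth > -2]
28. n14.wid = false  [A.pre == true]
29. n15.sig = "km"  [terminal]
30. n16.fin = false  [terminal]
31. n17.sig = "uv"  [terminal]
32. n14.lim = "zkm"  ["z" ++ e₀.sig]
33. n14.cnt = true  [not S.wid]
34. n14.key = true  [not S.wid]
35. n13.hot = false  [A.pre and S.cnt]
36. n13.lab = false  [false]
37. n13.off = false  [A.pre == true]
38. n6.hot = false  [S.cnt == true]
39. n6.lab = true  [c.depth > -3]
40. n6.off = true  [c.depth > -3]
41. n1.tag = "kwr"  [B₁.tag ++ "r"]
42. n1.mk = "pwu"  ["p" ++ B₁.mk]
43. n0.lim = "rpwu"  ["r" ++ B.mk]
44. n0.cnt = false  [S.wid == false]
45. n0.key = true  [S.wid == true]

false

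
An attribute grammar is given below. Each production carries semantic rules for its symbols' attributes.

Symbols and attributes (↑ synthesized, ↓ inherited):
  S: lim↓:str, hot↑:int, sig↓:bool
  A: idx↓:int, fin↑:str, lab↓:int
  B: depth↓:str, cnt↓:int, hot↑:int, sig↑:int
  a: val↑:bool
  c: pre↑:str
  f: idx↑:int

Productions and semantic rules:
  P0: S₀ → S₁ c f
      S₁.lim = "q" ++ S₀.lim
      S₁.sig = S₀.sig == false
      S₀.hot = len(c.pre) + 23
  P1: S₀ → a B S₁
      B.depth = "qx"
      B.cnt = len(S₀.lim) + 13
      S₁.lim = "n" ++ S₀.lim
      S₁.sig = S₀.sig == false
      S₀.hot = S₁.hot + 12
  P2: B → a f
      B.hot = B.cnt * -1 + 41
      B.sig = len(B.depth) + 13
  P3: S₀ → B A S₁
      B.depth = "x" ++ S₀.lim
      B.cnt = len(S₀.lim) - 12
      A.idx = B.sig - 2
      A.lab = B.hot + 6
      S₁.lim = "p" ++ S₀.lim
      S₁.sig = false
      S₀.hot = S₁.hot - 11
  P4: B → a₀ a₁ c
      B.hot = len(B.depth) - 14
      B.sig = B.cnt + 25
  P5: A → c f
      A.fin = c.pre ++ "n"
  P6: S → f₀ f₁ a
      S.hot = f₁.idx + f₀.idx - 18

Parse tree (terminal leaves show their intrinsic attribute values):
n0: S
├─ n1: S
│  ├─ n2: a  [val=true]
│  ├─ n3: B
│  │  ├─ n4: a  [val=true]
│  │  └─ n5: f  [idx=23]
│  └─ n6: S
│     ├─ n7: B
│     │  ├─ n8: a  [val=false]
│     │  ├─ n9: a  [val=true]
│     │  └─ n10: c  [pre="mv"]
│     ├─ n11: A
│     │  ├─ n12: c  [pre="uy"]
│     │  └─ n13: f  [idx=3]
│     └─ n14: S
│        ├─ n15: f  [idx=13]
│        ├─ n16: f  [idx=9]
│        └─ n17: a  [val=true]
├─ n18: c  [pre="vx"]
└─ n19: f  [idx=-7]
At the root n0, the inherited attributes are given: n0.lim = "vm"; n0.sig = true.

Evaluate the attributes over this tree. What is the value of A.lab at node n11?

1. n0.lim = "vm"  [given at root]
2. n0.sig = true  [given at root]
3. n1.lim = "qvm"  ["q" ++ S₀.lim]
4. n1.sig = false  [S₀.sig == false]
5. n2.val = true  [terminal]
6. n3.depth = "qx"  ["qx"]
7. n3.cnt = 16  [len(S₀.lim) + 13]
8. n4.val = true  [terminal]
9. n5.idx = 23  [terminal]
10. n3.hot = 25  [B.cnt * -1 + 41]
11. n3.sig = 15  [len(B.depth) + 13]
12. n6.lim = "nqvm"  ["n" ++ S₀.lim]
13. n6.sig = true  [S₀.sig == false]
14. n7.depth = "xnqvm"  ["x" ++ S₀.lim]
15. n7.cnt = -8  [len(S₀.lim) - 12]
16. n8.val = false  [terminal]
17. n9.val = true  [terminal]
18. n10.pre = "mv"  [terminal]
19. n7.hot = -9  [len(B.depth) - 14]
20. n7.sig = 17  [B.cnt + 25]
21. n11.idx = 15  [B.sig - 2]
22. n11.lab = -3  [B.hot + 6]
23. n12.pre = "uy"  [terminal]
24. n13.idx = 3  [terminal]
25. n11.fin = "uyn"  [c.pre ++ "n"]
26. n14.lim = "pnqvm"  ["p" ++ S₀.lim]
27. n14.sig = false  [false]
28. n15.idx = 13  [terminal]
29. n16.idx = 9  [terminal]
30. n17.val = true  [terminal]
31. n14.hot = 4  [f₁.idx + f₀.idx - 18]
32. n6.hot = -7  [S₁.hot - 11]
33. n1.hot = 5  [S₁.hot + 12]
34. n18.pre = "vx"  [terminal]
35. n19.idx = -7  [terminal]
36. n0.hot = 25  [len(c.pre) + 23]

-3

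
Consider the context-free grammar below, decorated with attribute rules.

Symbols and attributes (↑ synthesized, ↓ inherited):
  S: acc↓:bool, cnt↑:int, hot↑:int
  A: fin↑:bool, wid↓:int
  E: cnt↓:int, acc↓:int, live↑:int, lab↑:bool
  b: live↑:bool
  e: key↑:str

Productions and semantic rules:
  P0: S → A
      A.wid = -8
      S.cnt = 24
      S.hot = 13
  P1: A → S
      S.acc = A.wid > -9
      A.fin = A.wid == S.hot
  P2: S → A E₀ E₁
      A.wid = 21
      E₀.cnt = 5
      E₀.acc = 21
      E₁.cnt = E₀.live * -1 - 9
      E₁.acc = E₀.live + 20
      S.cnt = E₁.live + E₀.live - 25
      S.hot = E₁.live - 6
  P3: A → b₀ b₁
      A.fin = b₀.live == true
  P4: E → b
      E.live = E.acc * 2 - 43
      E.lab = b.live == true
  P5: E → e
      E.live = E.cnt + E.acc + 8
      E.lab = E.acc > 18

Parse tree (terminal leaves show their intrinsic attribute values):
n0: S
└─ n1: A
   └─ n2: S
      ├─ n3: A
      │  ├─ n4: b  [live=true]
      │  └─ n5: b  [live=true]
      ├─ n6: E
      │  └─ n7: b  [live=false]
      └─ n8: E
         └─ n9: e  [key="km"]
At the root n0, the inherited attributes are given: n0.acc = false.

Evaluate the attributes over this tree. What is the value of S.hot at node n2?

1. n0.acc = false  [given at root]
2. n1.wid = -8  [-8]
3. n2.acc = true  [A.wid > -9]
4. n3.wid = 21  [21]
5. n4.live = true  [terminal]
6. n5.live = true  [terminal]
7. n3.fin = true  [b₀.live == true]
8. n6.cnt = 5  [5]
9. n6.acc = 21  [21]
10. n7.live = false  [terminal]
11. n6.live = -1  [E.acc * 2 - 43]
12. n6.lab = false  [b.live == true]
13. n8.cnt = -8  [E₀.live * -1 - 9]
14. n8.acc = 19  [E₀.live + 20]
15. n9.key = "km"  [terminal]
16. n8.live = 19  [E.cnt + E.acc + 8]
17. n8.lab = true  [E.acc > 18]
18. n2.cnt = -7  [E₁.live + E₀.live - 25]
19. n2.hot = 13  [E₁.live - 6]
20. n1.fin = false  [A.wid == S.hot]
21. n0.cnt = 24  [24]
22. n0.hot = 13  [13]

13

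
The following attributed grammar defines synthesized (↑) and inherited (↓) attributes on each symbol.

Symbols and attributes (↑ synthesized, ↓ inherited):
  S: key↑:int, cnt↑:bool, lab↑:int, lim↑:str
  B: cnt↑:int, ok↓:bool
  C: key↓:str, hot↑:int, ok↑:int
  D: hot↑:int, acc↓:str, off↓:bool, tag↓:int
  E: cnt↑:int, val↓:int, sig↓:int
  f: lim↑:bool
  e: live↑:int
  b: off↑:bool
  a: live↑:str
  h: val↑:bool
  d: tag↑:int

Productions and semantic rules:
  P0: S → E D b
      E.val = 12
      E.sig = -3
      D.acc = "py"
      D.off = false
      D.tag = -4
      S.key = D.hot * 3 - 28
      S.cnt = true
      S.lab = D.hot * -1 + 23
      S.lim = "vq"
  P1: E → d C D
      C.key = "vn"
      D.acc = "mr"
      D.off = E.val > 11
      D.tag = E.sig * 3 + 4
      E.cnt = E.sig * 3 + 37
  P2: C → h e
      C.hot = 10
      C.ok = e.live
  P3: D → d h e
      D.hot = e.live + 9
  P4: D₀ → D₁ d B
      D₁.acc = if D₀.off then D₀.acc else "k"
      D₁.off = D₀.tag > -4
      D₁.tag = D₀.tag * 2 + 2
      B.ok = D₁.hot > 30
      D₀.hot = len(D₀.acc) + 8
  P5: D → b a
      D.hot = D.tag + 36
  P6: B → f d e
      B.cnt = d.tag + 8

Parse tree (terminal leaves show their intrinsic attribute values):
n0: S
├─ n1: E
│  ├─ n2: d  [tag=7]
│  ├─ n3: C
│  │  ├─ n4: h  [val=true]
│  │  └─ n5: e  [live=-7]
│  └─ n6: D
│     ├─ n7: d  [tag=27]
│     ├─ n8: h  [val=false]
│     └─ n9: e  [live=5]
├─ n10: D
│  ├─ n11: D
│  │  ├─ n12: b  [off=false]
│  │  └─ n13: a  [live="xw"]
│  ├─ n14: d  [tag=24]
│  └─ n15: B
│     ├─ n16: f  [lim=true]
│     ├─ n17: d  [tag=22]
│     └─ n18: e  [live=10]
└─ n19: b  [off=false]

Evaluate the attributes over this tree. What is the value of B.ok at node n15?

false

1. n1.val = 12  [12]
2. n1.sig = -3  [-3]
3. n2.tag = 7  [terminal]
4. n3.key = "vn"  ["vn"]
5. n4.val = true  [terminal]
6. n5.live = -7  [terminal]
7. n3.hot = 10  [10]
8. n3.ok = -7  [e.live]
9. n6.acc = "mr"  ["mr"]
10. n6.off = true  [E.val > 11]
11. n6.tag = -5  [E.sig * 3 + 4]
12. n7.tag = 27  [terminal]
13. n8.val = false  [terminal]
14. n9.live = 5  [terminal]
15. n6.hot = 14  [e.live + 9]
16. n1.cnt = 28  [E.sig * 3 + 37]
17. n10.acc = "py"  ["py"]
18. n10.off = false  [false]
19. n10.tag = -4  [-4]
20. n11.acc = "k"  [if D₀.off then D₀.acc else "k"]
21. n11.off = false  [D₀.tag > -4]
22. n11.tag = -6  [D₀.tag * 2 + 2]
23. n12.off = false  [terminal]
24. n13.live = "xw"  [terminal]
25. n11.hot = 30  [D.tag + 36]
26. n14.tag = 24  [terminal]
27. n15.ok = false  [D₁.hot > 30]
28. n16.lim = true  [terminal]
29. n17.tag = 22  [terminal]
30. n18.live = 10  [terminal]
31. n15.cnt = 30  [d.tag + 8]
32. n10.hot = 10  [len(D₀.acc) + 8]
33. n19.off = false  [terminal]
34. n0.key = 2  [D.hot * 3 - 28]
35. n0.cnt = true  [true]
36. n0.lab = 13  [D.hot * -1 + 23]
37. n0.lim = "vq"  ["vq"]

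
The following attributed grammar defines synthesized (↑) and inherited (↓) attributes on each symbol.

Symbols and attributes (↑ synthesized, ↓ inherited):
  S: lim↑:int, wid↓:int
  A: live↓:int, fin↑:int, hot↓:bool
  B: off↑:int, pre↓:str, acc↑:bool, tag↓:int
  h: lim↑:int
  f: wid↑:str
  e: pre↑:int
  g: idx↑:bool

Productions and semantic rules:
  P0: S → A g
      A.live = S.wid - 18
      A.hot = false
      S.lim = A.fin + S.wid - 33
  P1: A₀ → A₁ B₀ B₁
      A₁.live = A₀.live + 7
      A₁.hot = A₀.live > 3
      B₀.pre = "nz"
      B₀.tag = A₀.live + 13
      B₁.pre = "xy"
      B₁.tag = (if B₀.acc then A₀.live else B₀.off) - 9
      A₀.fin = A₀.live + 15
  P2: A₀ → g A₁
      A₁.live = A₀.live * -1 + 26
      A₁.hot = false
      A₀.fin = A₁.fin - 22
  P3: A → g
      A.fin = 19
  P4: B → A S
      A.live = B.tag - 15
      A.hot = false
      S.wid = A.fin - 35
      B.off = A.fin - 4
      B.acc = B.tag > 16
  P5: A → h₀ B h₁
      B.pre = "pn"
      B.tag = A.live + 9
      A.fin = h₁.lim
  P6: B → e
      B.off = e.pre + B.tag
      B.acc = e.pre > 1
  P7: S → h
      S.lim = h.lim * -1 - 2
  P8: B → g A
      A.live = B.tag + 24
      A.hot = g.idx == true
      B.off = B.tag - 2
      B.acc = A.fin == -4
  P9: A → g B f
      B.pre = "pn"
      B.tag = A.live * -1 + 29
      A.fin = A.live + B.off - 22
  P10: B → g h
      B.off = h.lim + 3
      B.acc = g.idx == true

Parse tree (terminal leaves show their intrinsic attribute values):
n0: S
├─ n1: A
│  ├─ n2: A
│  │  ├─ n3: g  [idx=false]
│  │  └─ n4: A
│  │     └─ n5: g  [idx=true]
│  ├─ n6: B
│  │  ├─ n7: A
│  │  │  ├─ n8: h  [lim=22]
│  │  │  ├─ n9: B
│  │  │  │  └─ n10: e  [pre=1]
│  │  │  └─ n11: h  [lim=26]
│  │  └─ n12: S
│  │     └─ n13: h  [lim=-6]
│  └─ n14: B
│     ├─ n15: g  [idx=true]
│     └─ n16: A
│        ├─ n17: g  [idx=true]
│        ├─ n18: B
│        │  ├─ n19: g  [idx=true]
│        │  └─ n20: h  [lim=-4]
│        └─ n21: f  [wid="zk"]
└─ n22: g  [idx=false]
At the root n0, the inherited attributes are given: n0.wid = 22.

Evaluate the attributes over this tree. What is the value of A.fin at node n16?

1. n0.wid = 22  [given at root]
2. n1.live = 4  [S.wid - 18]
3. n1.hot = false  [false]
4. n2.live = 11  [A₀.live + 7]
5. n2.hot = true  [A₀.live > 3]
6. n3.idx = false  [terminal]
7. n4.live = 15  [A₀.live * -1 + 26]
8. n4.hot = false  [false]
9. n5.idx = true  [terminal]
10. n4.fin = 19  [19]
11. n2.fin = -3  [A₁.fin - 22]
12. n6.pre = "nz"  ["nz"]
13. n6.tag = 17  [A₀.live + 13]
14. n7.live = 2  [B.tag - 15]
15. n7.hot = false  [false]
16. n8.lim = 22  [terminal]
17. n9.pre = "pn"  ["pn"]
18. n9.tag = 11  [A.live + 9]
19. n10.pre = 1  [terminal]
20. n9.off = 12  [e.pre + B.tag]
21. n9.acc = false  [e.pre > 1]
22. n11.lim = 26  [terminal]
23. n7.fin = 26  [h₁.lim]
24. n12.wid = -9  [A.fin - 35]
25. n13.lim = -6  [terminal]
26. n12.lim = 4  [h.lim * -1 - 2]
27. n6.off = 22  [A.fin - 4]
28. n6.acc = true  [B.tag > 16]
29. n14.pre = "xy"  ["xy"]
30. n14.tag = -5  [(if B₀.acc then A₀.live else B₀.off) - 9]
31. n15.idx = true  [terminal]
32. n16.live = 19  [B.tag + 24]
33. n16.hot = true  [g.idx == true]
34. n17.idx = true  [terminal]
35. n18.pre = "pn"  ["pn"]
36. n18.tag = 10  [A.live * -1 + 29]
37. n19.idx = true  [terminal]
38. n20.lim = -4  [terminal]
39. n18.off = -1  [h.lim + 3]
40. n18.acc = true  [g.idx == true]
41. n21.wid = "zk"  [terminal]
42. n16.fin = -4  [A.live + B.off - 22]
43. n14.off = -7  [B.tag - 2]
44. n14.acc = true  [A.fin == -4]
45. n1.fin = 19  [A₀.live + 15]
46. n22.idx = false  [terminal]
47. n0.lim = 8  [A.fin + S.wid - 33]

-4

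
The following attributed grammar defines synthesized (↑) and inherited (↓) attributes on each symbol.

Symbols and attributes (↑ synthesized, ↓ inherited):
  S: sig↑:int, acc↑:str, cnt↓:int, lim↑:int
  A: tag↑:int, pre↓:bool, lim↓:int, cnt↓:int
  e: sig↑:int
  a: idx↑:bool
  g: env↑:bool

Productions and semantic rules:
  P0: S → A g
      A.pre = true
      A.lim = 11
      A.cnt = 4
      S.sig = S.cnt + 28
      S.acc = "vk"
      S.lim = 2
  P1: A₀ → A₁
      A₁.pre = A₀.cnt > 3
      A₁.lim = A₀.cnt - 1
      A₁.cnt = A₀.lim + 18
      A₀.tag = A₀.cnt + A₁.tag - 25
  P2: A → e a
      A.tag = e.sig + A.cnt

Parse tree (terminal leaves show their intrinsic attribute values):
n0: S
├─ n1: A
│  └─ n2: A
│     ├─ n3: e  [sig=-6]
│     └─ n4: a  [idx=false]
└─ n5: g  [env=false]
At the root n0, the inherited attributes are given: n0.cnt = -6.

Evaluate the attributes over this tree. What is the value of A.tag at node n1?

2

1. n0.cnt = -6  [given at root]
2. n1.pre = true  [true]
3. n1.lim = 11  [11]
4. n1.cnt = 4  [4]
5. n2.pre = true  [A₀.cnt > 3]
6. n2.lim = 3  [A₀.cnt - 1]
7. n2.cnt = 29  [A₀.lim + 18]
8. n3.sig = -6  [terminal]
9. n4.idx = false  [terminal]
10. n2.tag = 23  [e.sig + A.cnt]
11. n1.tag = 2  [A₀.cnt + A₁.tag - 25]
12. n5.env = false  [terminal]
13. n0.sig = 22  [S.cnt + 28]
14. n0.acc = "vk"  ["vk"]
15. n0.lim = 2  [2]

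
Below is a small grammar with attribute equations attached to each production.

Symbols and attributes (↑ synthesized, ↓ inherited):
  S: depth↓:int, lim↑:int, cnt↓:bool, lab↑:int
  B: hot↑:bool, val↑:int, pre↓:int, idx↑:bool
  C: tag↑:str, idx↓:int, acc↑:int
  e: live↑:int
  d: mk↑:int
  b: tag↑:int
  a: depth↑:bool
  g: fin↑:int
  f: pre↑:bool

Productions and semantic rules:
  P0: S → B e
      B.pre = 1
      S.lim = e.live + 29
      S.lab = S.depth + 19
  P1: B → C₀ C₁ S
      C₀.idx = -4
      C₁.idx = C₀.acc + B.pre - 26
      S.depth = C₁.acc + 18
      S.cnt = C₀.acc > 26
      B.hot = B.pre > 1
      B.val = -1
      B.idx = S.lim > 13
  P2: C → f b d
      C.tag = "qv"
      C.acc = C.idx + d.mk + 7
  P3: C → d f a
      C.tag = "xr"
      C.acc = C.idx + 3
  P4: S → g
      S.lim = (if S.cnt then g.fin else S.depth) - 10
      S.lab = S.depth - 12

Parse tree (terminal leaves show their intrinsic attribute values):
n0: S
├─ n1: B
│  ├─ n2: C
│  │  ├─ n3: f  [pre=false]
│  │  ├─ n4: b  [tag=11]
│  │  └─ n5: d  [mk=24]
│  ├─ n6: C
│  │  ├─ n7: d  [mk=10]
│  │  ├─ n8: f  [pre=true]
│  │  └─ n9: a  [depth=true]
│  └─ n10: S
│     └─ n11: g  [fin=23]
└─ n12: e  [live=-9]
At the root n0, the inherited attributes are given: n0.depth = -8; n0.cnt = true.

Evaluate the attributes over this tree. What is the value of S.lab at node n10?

11

1. n0.depth = -8  [given at root]
2. n0.cnt = true  [given at root]
3. n1.pre = 1  [1]
4. n2.idx = -4  [-4]
5. n3.pre = false  [terminal]
6. n4.tag = 11  [terminal]
7. n5.mk = 24  [terminal]
8. n2.tag = "qv"  ["qv"]
9. n2.acc = 27  [C.idx + d.mk + 7]
10. n6.idx = 2  [C₀.acc + B.pre - 26]
11. n7.mk = 10  [terminal]
12. n8.pre = true  [terminal]
13. n9.depth = true  [terminal]
14. n6.tag = "xr"  ["xr"]
15. n6.acc = 5  [C.idx + 3]
16. n10.depth = 23  [C₁.acc + 18]
17. n10.cnt = true  [C₀.acc > 26]
18. n11.fin = 23  [terminal]
19. n10.lim = 13  [(if S.cnt then g.fin else S.depth) - 10]
20. n10.lab = 11  [S.depth - 12]
21. n1.hot = false  [B.pre > 1]
22. n1.val = -1  [-1]
23. n1.idx = false  [S.lim > 13]
24. n12.live = -9  [terminal]
25. n0.lim = 20  [e.live + 29]
26. n0.lab = 11  [S.depth + 19]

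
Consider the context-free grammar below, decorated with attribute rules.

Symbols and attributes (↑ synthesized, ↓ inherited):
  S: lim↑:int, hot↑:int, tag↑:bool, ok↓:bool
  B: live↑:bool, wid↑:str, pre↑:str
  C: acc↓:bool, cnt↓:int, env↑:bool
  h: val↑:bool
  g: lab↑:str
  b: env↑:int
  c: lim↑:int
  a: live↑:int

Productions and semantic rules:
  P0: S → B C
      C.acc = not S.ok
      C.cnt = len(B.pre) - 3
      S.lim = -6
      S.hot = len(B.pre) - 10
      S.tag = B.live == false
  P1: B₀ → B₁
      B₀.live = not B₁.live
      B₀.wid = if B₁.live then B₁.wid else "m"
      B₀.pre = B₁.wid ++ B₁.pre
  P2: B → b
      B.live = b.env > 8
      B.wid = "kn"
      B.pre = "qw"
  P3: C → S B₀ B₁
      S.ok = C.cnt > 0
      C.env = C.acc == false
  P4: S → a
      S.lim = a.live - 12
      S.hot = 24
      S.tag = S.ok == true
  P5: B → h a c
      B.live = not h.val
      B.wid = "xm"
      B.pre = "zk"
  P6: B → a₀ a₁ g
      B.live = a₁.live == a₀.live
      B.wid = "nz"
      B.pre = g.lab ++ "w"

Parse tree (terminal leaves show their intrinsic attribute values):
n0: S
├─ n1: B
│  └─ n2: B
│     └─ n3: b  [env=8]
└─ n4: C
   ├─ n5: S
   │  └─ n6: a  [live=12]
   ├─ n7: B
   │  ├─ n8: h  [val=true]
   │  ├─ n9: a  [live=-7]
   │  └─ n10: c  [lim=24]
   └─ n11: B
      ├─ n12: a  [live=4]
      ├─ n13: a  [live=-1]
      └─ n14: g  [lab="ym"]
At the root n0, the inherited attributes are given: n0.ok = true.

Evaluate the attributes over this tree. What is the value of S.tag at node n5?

true

1. n0.ok = true  [given at root]
2. n3.env = 8  [terminal]
3. n2.live = false  [b.env > 8]
4. n2.wid = "kn"  ["kn"]
5. n2.pre = "qw"  ["qw"]
6. n1.live = true  [not B₁.live]
7. n1.wid = "m"  [if B₁.live then B₁.wid else "m"]
8. n1.pre = "knqw"  [B₁.wid ++ B₁.pre]
9. n4.acc = false  [not S.ok]
10. n4.cnt = 1  [len(B.pre) - 3]
11. n5.ok = true  [C.cnt > 0]
12. n6.live = 12  [terminal]
13. n5.lim = 0  [a.live - 12]
14. n5.hot = 24  [24]
15. n5.tag = true  [S.ok == true]
16. n8.val = true  [terminal]
17. n9.live = -7  [terminal]
18. n10.lim = 24  [terminal]
19. n7.live = false  [not h.val]
20. n7.wid = "xm"  ["xm"]
21. n7.pre = "zk"  ["zk"]
22. n12.live = 4  [terminal]
23. n13.live = -1  [terminal]
24. n14.lab = "ym"  [terminal]
25. n11.live = false  [a₁.live == a₀.live]
26. n11.wid = "nz"  ["nz"]
27. n11.pre = "ymw"  [g.lab ++ "w"]
28. n4.env = true  [C.acc == false]
29. n0.lim = -6  [-6]
30. n0.hot = -6  [len(B.pre) - 10]
31. n0.tag = false  [B.live == false]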